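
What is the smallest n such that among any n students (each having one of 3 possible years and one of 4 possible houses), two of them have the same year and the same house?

There are 3 × 4 = 12 (year, house) combinations acting as pigeonholes.
With 12 students we could place one in each, avoiding any repeat.
One more forces some (year, house) pair to hold 2, so 12 + 1 = 13.

13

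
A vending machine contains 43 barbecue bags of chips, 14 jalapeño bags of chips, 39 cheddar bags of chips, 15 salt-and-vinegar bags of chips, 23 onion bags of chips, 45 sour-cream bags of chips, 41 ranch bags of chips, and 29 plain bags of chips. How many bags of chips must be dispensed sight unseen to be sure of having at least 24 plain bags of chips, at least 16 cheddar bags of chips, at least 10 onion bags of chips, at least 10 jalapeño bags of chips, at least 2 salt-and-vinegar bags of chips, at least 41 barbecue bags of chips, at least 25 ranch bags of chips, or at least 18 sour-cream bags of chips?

139

The worst case stops just short of every target: 40 barbecue, 9 jalapeño, 15 cheddar, 1 salt-and-vinegar, 9 onion, 17 sour-cream, 24 ranch, 23 plain — 40 + 9 + 15 + 1 + 9 + 17 + 24 + 23 = 138 bags of chips.
One more bag of chips must push some flavor to its target, so 138 + 1 = 139.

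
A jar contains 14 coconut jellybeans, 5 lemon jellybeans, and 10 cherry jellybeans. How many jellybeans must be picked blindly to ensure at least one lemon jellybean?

25

To avoid lemon jellybeans as long as possible, exhaust the other 2 flavors first.
The worst case draws every non-lemon jellybean first: 14 + 10 = 24.
The next draw is then forced to be lemon, giving 24 + 1 = 25.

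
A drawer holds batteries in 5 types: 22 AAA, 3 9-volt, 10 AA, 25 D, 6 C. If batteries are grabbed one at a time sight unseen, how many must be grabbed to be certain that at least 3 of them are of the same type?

11

The worst case takes 2 batteries of each type without reaching 3 of any: 5 × 2 = 10.
The next battery must bring some type to 3, so 10 + 1 = 11.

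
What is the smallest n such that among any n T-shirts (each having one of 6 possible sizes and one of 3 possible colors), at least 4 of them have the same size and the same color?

55

There are 6 × 3 = 18 (size, color) combinations acting as pigeonholes.
With 18 × 3 = 54 T-shirts we could place exactly 3 in each, with no (size, color) pair reaching 4.
One more forces some (size, color) pair to hold 4, so 54 + 1 = 55.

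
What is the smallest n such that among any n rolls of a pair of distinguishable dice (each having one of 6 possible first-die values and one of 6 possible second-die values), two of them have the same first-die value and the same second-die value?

37

There are 6 × 6 = 36 (first-die value, second-die value) combinations acting as pigeonholes.
With 36 rolls of a pair of distinguishable dice we could place one in each, avoiding any repeat.
One more forces some (first-die value, second-die value) pair to hold 2, so 36 + 1 = 37.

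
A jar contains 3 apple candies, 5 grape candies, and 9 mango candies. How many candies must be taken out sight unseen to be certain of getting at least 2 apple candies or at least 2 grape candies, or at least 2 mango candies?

The worst case stops just short of every target: 1 apple, 1 grape, 1 mango — 1 + 1 + 1 = 3 candies.
One more candy must push some flavor to its target, so 3 + 1 = 4.

4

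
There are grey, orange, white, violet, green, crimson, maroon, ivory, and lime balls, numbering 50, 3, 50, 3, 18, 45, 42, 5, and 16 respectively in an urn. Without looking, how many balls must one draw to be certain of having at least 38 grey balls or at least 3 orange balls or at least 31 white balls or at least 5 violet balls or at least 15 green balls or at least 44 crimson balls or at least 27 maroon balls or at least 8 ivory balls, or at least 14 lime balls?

Each of the 9 colors has its own threshold; avoid all of them simultaneously.
The worst case stops just short of every target: 37 grey, 2 orange, 30 white, all 3 violet, 14 green, 43 crimson, 26 maroon, all 5 ivory, 13 lime — 37 + 2 + 30 + 3 + 14 + 43 + 26 + 5 + 13 = 173 balls.
One more ball must push some color to its target, so 173 + 1 = 174.

174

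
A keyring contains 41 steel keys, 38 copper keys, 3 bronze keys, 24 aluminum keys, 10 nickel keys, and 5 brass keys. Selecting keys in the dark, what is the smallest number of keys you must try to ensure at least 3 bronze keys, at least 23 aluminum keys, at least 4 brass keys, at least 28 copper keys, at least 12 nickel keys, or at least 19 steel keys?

83

The worst case stops just short of every target: 18 steel, 27 copper, 2 bronze, 22 aluminum, all 10 nickel, 3 brass — 18 + 27 + 2 + 22 + 10 + 3 = 82 keys.
One more key must push some type to its target, so 82 + 1 = 83.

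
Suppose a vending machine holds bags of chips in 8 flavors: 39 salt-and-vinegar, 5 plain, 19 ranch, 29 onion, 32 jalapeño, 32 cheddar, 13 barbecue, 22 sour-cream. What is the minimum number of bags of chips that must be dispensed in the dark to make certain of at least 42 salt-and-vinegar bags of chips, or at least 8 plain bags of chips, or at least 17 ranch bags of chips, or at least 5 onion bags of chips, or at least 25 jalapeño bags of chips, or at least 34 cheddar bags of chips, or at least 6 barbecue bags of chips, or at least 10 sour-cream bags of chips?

The worst case stops just short of every target: all 39 salt-and-vinegar, all 5 plain, 16 ranch, 4 onion, 24 jalapeño, all 32 cheddar, 5 barbecue, 9 sour-cream — 39 + 5 + 16 + 4 + 24 + 32 + 5 + 9 = 134 bags of chips.
One more bag of chips must push some flavor to its target, so 134 + 1 = 135.

135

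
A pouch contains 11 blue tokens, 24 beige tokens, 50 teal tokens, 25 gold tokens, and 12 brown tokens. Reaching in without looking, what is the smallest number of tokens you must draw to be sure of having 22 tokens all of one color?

87

In the worst case we take at most 21 of each color, but all 11 blue and all 12 brown (fewer than 21), giving 11 + 21 + 21 + 21 + 12 = 86.
One more token then forces some color to 22, so 86 + 1 = 87.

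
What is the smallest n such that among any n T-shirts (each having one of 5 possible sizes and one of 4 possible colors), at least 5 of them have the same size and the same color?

There are 5 × 4 = 20 (size, color) combinations acting as pigeonholes.
With 20 × 4 = 80 T-shirts we could place exactly 4 in each, with no (size, color) pair reaching 5.
One more forces some (size, color) pair to hold 5, so 80 + 1 = 81.

81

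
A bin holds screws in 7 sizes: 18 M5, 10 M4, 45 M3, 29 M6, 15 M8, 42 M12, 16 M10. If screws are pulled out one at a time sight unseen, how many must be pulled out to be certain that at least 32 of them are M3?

The worst case draws every non-M3 screw first: 18 + 10 + 29 + 15 + 42 + 16 = 130.
The next 32 draws are then forced to be M3, giving 130 + 32 = 162.

162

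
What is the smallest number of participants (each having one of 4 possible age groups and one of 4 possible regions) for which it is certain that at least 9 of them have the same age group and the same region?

There are 4 × 4 = 16 (age group, region) combinations acting as pigeonholes.
With 16 × 8 = 128 participants we could place exactly 8 in each, with no (age group, region) pair reaching 9.
One more forces some (age group, region) pair to hold 9, so 128 + 1 = 129.

129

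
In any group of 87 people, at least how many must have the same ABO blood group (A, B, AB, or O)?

22

There are 4 ABO blood groups, which serve as the pigeonholes.
If each of the 4 ABO blood groups held at most 21, the total would be at most 4 × 21 = 84 < 87, a contradiction.
So at least one holds ⌈87/4⌉ = 22.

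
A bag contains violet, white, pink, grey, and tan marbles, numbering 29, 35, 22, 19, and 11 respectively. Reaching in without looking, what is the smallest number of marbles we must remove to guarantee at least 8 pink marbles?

The worst case draws every non-pink marble first: 29 + 35 + 19 + 11 = 94.
The next 8 draws are then forced to be pink, giving 94 + 8 = 102.

102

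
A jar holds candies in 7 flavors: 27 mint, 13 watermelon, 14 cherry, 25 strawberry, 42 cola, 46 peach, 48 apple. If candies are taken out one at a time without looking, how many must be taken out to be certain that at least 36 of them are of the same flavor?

185

Treat the 7 flavors as pigeonholes.
In the worst case we take at most 35 of each flavor, but all 27 mint, all 13 watermelon, all 14 cherry, and all 25 strawberry (fewer than 35), giving 27 + 13 + 14 + 25 + 35 + 35 + 35 = 184.
One more candy then forces some flavor to 36, so 184 + 1 = 185.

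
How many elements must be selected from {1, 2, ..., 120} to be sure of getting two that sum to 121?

61

Partition {1, …, 120} into 60 pairs: {1,120}, {2,119}, …, {60,61}.
Choosing 60 integers — say the integers 1 through 60 — takes one from each pair and avoids the property.
Choosing 61 forces two into the same pair by pigeonhole, and those sum to 121. So 61.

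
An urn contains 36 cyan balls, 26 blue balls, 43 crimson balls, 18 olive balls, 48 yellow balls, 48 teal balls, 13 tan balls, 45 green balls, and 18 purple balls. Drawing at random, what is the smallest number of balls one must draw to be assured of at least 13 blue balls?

The worst case draws every non-blue ball first: 36 + 43 + 18 + 48 + 48 + 13 + 45 + 18 = 269.
The next 13 draws are then forced to be blue, giving 269 + 13 = 282.

282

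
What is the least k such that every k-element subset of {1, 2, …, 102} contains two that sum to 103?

Partition {1, …, 102} into 51 pairs: {1,102}, {2,101}, …, {51,52}.
Choosing 51 integers — say the integers 1 through 51 — takes one from each pair and avoids the property.
Choosing 52 forces two into the same pair by pigeonhole, and those sum to 103. So 52.

52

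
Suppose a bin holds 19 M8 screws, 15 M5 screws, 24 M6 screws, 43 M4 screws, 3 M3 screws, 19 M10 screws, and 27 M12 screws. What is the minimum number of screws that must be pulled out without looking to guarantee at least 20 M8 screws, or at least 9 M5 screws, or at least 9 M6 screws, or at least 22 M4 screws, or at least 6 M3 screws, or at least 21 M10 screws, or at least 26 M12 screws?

The worst case stops just short of every target: 19 M8, 8 M5, 8 M6, 21 M4, all 3 M3, all 19 M10, 25 M12 — 19 + 8 + 8 + 21 + 3 + 19 + 25 = 103 screws.
One more screw must push some size to its target, so 103 + 1 = 104.

104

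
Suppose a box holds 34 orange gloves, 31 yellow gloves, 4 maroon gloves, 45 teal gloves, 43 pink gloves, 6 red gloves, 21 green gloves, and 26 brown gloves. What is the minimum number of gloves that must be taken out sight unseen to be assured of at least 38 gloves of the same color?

197

Treat the 8 colors as pigeonholes.
In the worst case we take at most 37 of each color, but all 34 orange, all 31 yellow, all 4 maroon, all 6 red, all 21 green, and all 26 brown (fewer than 37), giving 34 + 31 + 4 + 37 + 37 + 6 + 21 + 26 = 196.
One more glove then forces some color to 38, so 196 + 1 = 197.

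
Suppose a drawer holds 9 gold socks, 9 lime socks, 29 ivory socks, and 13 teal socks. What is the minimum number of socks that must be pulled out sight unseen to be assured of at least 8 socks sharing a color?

The worst case takes 7 socks of each color without reaching 8 of any: 4 × 7 = 28.
The next sock must bring some color to 8, so 28 + 1 = 29.

29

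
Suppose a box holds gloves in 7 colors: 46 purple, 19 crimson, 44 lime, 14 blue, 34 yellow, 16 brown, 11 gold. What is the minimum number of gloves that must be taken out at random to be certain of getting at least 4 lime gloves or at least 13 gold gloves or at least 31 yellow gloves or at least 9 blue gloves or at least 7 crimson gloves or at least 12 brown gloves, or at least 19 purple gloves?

88

The worst case stops just short of every target: 18 purple, 6 crimson, 3 lime, 8 blue, 30 yellow, 11 brown, all 11 gold — 18 + 6 + 3 + 8 + 30 + 11 + 11 = 87 gloves.
One more glove must push some color to its target, so 87 + 1 = 88.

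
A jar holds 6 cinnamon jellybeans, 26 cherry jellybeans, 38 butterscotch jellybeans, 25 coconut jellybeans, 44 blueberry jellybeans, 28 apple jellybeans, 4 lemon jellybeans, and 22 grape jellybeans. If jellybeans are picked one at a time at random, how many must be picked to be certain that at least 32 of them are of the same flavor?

In the worst case we take at most 31 of each flavor, but all 6 cinnamon, all 26 cherry, all 25 coconut, all 28 apple, all 4 lemon, and all 22 grape (fewer than 31), giving 6 + 26 + 31 + 25 + 31 + 28 + 4 + 22 = 173.
One more jellybean then forces some flavor to 32, so 173 + 1 = 174.

174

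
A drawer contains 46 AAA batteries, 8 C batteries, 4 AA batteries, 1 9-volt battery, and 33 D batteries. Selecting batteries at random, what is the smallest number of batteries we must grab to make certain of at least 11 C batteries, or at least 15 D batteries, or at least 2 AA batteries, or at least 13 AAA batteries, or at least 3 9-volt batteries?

37

The worst case stops just short of every target: 12 AAA, all 8 C, 1 AA, all 1 9-volt, 14 D — 12 + 8 + 1 + 1 + 14 = 36 batteries.
One more battery must push some type to its target, so 36 + 1 = 37.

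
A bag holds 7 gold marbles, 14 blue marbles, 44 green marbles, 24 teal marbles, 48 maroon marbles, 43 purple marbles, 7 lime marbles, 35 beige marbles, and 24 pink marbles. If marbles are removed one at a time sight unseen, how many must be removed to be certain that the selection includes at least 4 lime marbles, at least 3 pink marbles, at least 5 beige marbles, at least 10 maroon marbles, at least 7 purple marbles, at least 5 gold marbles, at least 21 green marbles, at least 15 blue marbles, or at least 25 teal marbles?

87

Each of the 9 colors has its own threshold; avoid all of them simultaneously.
The worst case stops just short of every target: 4 gold, 14 blue, 20 green, 24 teal, 9 maroon, 6 purple, 3 lime, 4 beige, 2 pink — 4 + 14 + 20 + 24 + 9 + 6 + 3 + 4 + 2 = 86 marbles.
One more marble must push some color to its target, so 86 + 1 = 87.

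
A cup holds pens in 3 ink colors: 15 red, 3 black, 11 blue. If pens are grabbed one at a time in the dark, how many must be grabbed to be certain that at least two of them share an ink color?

Treat the 3 ink colors as pigeonholes.
The worst case takes 1 pen of each ink color without reaching 2 of any: 3 × 1 = 3.
The next pen must bring some ink color to 2, so 3 + 1 = 4.

4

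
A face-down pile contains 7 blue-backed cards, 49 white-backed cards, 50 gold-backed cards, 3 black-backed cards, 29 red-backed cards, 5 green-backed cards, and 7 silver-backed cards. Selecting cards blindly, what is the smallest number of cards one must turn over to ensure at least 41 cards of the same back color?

Treat the 7 back colors as pigeonholes.
In the worst case we take at most 40 of each back color, but all 7 blue-backed, all 3 black-backed, all 29 red-backed, all 5 green-backed, and all 7 silver-backed (fewer than 40), giving 7 + 40 + 40 + 3 + 29 + 5 + 7 = 131.
One more card then forces some back color to 41, so 131 + 1 = 132.

132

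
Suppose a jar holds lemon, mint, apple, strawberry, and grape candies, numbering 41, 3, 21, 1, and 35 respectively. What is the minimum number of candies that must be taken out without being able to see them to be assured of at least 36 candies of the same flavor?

Treat the 5 flavors as pigeonholes.
In the worst case we take at most 35 of each flavor, but all 3 mint, all 21 apple, and all 1 strawberry (fewer than 35), giving 35 + 3 + 21 + 1 + 35 = 95.
One more candy then forces some flavor to 36, so 95 + 1 = 96.

96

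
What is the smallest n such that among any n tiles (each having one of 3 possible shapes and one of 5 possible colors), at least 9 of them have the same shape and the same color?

There are 3 × 5 = 15 (shape, color) combinations acting as pigeonholes.
With 15 × 8 = 120 tiles we could place exactly 8 in each, with no (shape, color) pair reaching 9.
One more forces some (shape, color) pair to hold 9, so 120 + 1 = 121.

121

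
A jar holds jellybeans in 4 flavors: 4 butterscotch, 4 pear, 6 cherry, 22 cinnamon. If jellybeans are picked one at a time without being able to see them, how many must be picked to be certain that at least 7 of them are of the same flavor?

21

In the worst case we take at most 6 of each flavor, but all 4 butterscotch and all 4 pear (fewer than 6), giving 4 + 4 + 6 + 6 = 20.
One more jellybean then forces some flavor to 7, so 20 + 1 = 21.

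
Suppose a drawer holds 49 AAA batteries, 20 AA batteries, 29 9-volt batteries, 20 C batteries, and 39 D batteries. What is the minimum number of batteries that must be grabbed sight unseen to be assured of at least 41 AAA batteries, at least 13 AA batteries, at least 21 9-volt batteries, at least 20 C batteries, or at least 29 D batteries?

120

The worst case stops just short of every target: 40 AAA, 12 AA, 20 9-volt, 19 C, 28 D — 40 + 12 + 20 + 19 + 28 = 119 batteries.
One more battery must push some type to its target, so 119 + 1 = 120.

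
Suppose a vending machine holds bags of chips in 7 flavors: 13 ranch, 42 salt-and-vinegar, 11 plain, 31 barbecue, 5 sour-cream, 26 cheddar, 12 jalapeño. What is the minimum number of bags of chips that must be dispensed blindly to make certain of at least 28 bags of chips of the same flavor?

Treat the 7 flavors as pigeonholes.
In the worst case we take at most 27 of each flavor, but all 13 ranch, all 11 plain, all 5 sour-cream, all 26 cheddar, and all 12 jalapeño (fewer than 27), giving 13 + 27 + 11 + 27 + 5 + 26 + 12 = 121.
One more bag of chips then forces some flavor to 28, so 121 + 1 = 122.

122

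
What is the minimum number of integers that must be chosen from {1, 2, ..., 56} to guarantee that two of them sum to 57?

29

Partition {1, …, 56} into 28 pairs: {1,56}, {2,55}, …, {28,29}.
Choosing 28 integers — say the integers 1 through 28 — takes one from each pair and avoids the property.
Choosing 29 forces two into the same pair by pigeonhole, and those sum to 57. So 29.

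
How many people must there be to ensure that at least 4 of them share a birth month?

37

There are 12 months of the year acting as pigeonholes.
With 12 × 3 = 36 people we could place exactly 3 in each, with no class reaching 4.
One more forces some class to hold 4, so 36 + 1 = 37.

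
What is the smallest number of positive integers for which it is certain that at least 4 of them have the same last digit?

31

There are 10 possible last digits acting as pigeonholes.
With 10 × 3 = 30 positive integers we could place exactly 3 in each, with no class reaching 4.
One more forces some class to hold 4, so 30 + 1 = 31.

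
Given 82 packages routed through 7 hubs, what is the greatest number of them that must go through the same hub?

The 82 packages fall into 7 hubs.
If each of the 7 hubs held at most 11, the total would be at most 7 × 11 = 77 < 82, a contradiction.
So at least one holds ⌈82/7⌉ = 12.

12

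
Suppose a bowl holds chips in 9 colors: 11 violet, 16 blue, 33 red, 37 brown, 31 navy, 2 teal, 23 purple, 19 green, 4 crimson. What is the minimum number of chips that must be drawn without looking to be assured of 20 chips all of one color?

129

Treat the 9 colors as pigeonholes.
In the worst case we take at most 19 of each color, but all 11 violet, all 16 blue, all 2 teal, and all 4 crimson (fewer than 19), giving 11 + 16 + 19 + 19 + 19 + 2 + 19 + 19 + 4 = 128.
One more chip then forces some color to 20, so 128 + 1 = 129.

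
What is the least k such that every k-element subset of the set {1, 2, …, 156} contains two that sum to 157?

79

Partition {1, …, 156} into 78 pairs: {1,156}, {2,155}, …, {78,79}.
Choosing 78 integers — say the integers 1 through 78 — takes one from each pair and avoids the property.
Choosing 79 forces two into the same pair by pigeonhole, and those sum to 157. So 79.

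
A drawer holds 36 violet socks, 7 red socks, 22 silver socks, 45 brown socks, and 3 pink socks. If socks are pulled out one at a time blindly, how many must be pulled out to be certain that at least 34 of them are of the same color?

99

In the worst case we take at most 33 of each color, but all 7 red, all 22 silver, and all 3 pink (fewer than 33), giving 33 + 7 + 22 + 33 + 3 = 98.
One more sock then forces some color to 34, so 98 + 1 = 99.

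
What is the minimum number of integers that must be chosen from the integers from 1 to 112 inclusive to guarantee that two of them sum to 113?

Partition {1, …, 112} into 56 pairs: {1,112}, {2,111}, …, {56,57}.
Choosing 56 integers — say the integers 1 through 56 — takes one from each pair and avoids the property.
Choosing 57 forces two into the same pair by pigeonhole, and those sum to 113. So 57.

57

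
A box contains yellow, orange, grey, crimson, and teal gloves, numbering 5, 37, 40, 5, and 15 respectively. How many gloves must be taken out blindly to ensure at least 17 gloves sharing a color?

In the worst case we take at most 16 of each color, but all 5 yellow, all 5 crimson, and all 15 teal (fewer than 16), giving 5 + 16 + 16 + 5 + 15 = 57.
One more glove then forces some color to 17, so 57 + 1 = 58.

58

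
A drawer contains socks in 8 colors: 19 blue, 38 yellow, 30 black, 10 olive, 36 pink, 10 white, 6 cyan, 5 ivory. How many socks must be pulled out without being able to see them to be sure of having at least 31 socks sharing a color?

141

In the worst case we take at most 30 of each color, but all 19 blue, all 10 olive, all 10 white, all 6 cyan, and all 5 ivory (fewer than 30), giving 19 + 30 + 30 + 10 + 30 + 10 + 6 + 5 = 140.
One more sock then forces some color to 31, so 140 + 1 = 141.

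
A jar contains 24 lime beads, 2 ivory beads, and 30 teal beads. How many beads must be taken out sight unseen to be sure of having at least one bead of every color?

55

The hardest color to obtain is ivory: we could draw every other bead first — 56 − 2 = 54 beads — without a single ivory one.
The next draw must be ivory, so 54 + 1 = 55.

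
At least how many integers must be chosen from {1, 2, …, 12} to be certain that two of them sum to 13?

Partition {1, …, 12} into 6 pairs: {1,12}, {2,11}, …, {6,7}.
Choosing 6 integers — say the integers 1 through 6 — takes one from each pair and avoids the property.
Choosing 7 forces two into the same pair by pigeonhole, and those sum to 13. So 7.

7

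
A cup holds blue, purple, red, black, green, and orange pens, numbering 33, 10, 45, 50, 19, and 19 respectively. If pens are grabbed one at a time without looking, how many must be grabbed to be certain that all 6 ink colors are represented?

167

The hardest ink color to obtain is purple: we could draw every other pen first — 176 − 10 = 166 pens — without a single purple one.
The next draw must be purple, so 166 + 1 = 167.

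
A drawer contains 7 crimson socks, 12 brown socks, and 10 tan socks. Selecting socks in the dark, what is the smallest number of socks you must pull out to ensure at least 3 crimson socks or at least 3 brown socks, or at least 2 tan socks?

Each of the 3 colors has its own threshold; avoid all of them simultaneously.
The worst case stops just short of every target: 2 crimson, 2 brown, 1 tan — 2 + 2 + 1 = 5 socks.
One more sock must push some color to its target, so 5 + 1 = 6.

6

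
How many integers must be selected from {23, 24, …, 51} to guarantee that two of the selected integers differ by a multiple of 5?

6

Group the integers by remainder mod 5; there are 5 residue classes, each nonempty in this range.
Choosing one from each class (5 integers) avoids any shared remainder.
One more choice must repeat a class, so two differ by a multiple of 5. Hence 5 + 1 = 6.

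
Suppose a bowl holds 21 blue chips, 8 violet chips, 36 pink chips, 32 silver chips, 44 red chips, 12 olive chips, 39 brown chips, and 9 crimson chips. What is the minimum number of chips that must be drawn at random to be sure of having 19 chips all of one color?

In the worst case we take at most 18 of each color, but all 8 violet, all 12 olive, and all 9 crimson (fewer than 18), giving 18 + 8 + 18 + 18 + 18 + 12 + 18 + 9 = 119.
One more chip then forces some color to 19, so 119 + 1 = 120.

120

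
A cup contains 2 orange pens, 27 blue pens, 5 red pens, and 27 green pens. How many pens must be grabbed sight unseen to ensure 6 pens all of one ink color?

In the worst case we take at most 5 of each ink color, but all 2 orange (fewer than 5), giving 2 + 5 + 5 + 5 = 17.
One more pen then forces some ink color to 6, so 17 + 1 = 18.

18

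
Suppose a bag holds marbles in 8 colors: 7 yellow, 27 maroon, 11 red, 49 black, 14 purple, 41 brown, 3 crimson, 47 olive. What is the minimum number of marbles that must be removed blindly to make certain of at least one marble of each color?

197

The hardest color to obtain is crimson: we could draw every other marble first — 199 − 3 = 196 marbles — without a single crimson one.
The next draw must be crimson, so 196 + 1 = 197.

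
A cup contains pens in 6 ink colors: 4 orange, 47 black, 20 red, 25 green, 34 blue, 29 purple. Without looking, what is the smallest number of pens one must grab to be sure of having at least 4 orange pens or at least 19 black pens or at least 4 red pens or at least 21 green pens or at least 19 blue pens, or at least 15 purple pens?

Each of the 6 ink colors has its own threshold; avoid all of them simultaneously.
The worst case stops just short of every target: 3 orange, 18 black, 3 red, 20 green, 18 blue, 14 purple — 3 + 18 + 3 + 20 + 18 + 14 = 76 pens.
One more pen must push some ink color to its target, so 76 + 1 = 77.

77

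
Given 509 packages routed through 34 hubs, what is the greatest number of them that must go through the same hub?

The 509 packages fall into 34 hubs.
If each of the 34 hubs held at most 14, the total would be at most 34 × 14 = 476 < 509, a contradiction.
So at least one holds ⌈509/34⌉ = 15.

15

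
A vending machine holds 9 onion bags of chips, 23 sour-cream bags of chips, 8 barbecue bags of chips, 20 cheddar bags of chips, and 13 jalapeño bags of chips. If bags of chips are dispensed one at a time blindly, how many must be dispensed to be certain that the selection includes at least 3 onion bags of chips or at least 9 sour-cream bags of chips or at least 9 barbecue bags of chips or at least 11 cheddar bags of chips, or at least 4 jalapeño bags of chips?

32

The worst case stops just short of every target: 2 onion, 8 sour-cream, 8 barbecue, 10 cheddar, 3 jalapeño — 2 + 8 + 8 + 10 + 3 = 31 bags of chips.
One more bag of chips must push some flavor to its target, so 31 + 1 = 32.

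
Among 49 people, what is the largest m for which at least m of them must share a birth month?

There are 12 months of the year, which serve as the pigeonholes.
If each of the 12 months of the year held at most 4, the total would be at most 12 × 4 = 48 < 49, a contradiction.
So at least one holds ⌈49/12⌉ = 5.

5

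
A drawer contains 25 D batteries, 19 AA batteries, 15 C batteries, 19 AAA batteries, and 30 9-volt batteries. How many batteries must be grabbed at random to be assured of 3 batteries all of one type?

11

Treat the 5 types as pigeonholes.
The worst case takes 2 batteries of each type without reaching 3 of any: 5 × 2 = 10.
The next battery must bring some type to 3, so 10 + 1 = 11.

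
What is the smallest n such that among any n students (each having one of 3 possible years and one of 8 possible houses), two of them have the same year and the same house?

25

There are 3 × 8 = 24 (year, house) combinations acting as pigeonholes.
With 24 students we could place one in each, avoiding any repeat.
One more forces some (year, house) pair to hold 2, so 24 + 1 = 25.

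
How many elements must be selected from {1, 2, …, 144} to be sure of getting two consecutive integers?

Partition {1, …, 144} into 72 pairs: {1,2}, {3,4}, …, {143,144}.
Choosing 72 integers — say the 72 even numbers 2, 4, …, 144 — takes one from each pair and avoids the property.
Choosing 73 forces two into the same pair by pigeonhole, and those are consecutive. So 73.

73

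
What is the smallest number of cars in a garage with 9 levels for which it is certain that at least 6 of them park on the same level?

There are 9 levels acting as pigeonholes.
With 9 × 5 = 45 cars we could place exactly 5 in each, with no class reaching 6.
One more forces some class to hold 6, so 45 + 1 = 46.

46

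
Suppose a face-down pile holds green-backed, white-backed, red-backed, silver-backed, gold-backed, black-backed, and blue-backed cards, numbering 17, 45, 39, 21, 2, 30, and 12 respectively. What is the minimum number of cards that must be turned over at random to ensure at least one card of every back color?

165

The hardest back color to obtain is gold-backed: we could draw every other card first — 166 − 2 = 164 cards — without a single gold-backed one.
The next draw must be gold-backed, so 164 + 1 = 165.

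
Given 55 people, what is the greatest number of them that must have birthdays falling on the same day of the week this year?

8

The 55 people fall into 7 days of the week.
If each of the 7 days of the week held at most 7, the total would be at most 7 × 7 = 49 < 55, a contradiction.
So at least one holds ⌈55/7⌉ = 8.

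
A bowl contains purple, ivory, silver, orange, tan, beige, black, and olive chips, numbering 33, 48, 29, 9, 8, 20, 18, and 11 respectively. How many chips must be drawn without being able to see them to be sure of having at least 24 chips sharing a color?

136

In the worst case we take at most 23 of each color, but all 9 orange, all 8 tan, all 20 beige, all 18 black, and all 11 olive (fewer than 23), giving 23 + 23 + 23 + 9 + 8 + 20 + 18 + 11 = 135.
One more chip then forces some color to 24, so 135 + 1 = 136.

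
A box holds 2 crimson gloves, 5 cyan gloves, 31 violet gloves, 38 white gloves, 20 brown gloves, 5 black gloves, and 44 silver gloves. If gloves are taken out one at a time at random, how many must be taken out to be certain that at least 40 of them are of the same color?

In the worst case we take at most 39 of each color, but all 2 crimson, all 5 cyan, all 31 violet, all 38 white, all 20 brown, and all 5 black (fewer than 39), giving 2 + 5 + 31 + 38 + 20 + 5 + 39 = 140.
One more glove then forces some color to 40, so 140 + 1 = 141.

141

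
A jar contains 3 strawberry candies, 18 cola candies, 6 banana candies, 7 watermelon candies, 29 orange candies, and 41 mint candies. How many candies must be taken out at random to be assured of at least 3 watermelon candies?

The worst case draws every non-watermelon candy first: 3 + 18 + 6 + 29 + 41 = 97.
The next 3 draws are then forced to be watermelon, giving 97 + 3 = 100.

100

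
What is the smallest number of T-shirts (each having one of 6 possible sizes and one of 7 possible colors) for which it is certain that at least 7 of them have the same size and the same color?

There are 6 × 7 = 42 (size, color) combinations acting as pigeonholes.
With 42 × 6 = 252 T-shirts we could place exactly 6 in each, with no (size, color) pair reaching 7.
One more forces some (size, color) pair to hold 7, so 252 + 1 = 253.

253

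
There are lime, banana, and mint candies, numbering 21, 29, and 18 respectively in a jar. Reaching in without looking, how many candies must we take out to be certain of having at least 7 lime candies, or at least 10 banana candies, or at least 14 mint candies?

Each of the 3 flavors has its own threshold; avoid all of them simultaneously.
The worst case stops just short of every target: 6 lime, 9 banana, 13 mint — 6 + 9 + 13 = 28 candies.
One more candy must push some flavor to its target, so 28 + 1 = 29.

29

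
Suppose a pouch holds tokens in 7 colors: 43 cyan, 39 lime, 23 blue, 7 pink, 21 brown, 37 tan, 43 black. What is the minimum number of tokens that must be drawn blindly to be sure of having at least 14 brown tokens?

The worst case draws every non-brown token first: 43 + 39 + 23 + 7 + 37 + 43 = 192.
The next 14 draws are then forced to be brown, giving 192 + 14 = 206.

206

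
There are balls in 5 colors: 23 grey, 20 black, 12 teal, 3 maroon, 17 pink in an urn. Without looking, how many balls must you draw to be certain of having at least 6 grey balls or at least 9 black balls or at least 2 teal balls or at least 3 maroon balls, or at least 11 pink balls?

The worst case stops just short of every target: 5 grey, 8 black, 1 teal, 2 maroon, 10 pink — 5 + 8 + 1 + 2 + 10 = 26 balls.
One more ball must push some color to its target, so 26 + 1 = 27.

27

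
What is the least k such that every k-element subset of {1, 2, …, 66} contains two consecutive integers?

Partition {1, …, 66} into 33 pairs: {1,2}, {3,4}, …, {65,66}.
Choosing 33 integers — say the 33 even numbers 2, 4, …, 66 — takes one from each pair and avoids the property.
Choosing 34 forces two into the same pair by pigeonhole, and those are consecutive. So 34.

34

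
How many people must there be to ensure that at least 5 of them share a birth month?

49

There are 12 months of the year acting as pigeonholes.
With 12 × 4 = 48 people we could place exactly 4 in each, with no class reaching 5.
One more forces some class to hold 5, so 48 + 1 = 49.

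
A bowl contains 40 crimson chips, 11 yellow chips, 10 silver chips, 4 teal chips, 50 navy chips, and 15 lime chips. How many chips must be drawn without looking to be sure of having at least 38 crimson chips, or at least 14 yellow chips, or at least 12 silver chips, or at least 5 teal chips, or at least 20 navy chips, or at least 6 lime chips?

The worst case stops just short of every target: 37 crimson, all 11 yellow, all 10 silver, 4 teal, 19 navy, 5 lime — 37 + 11 + 10 + 4 + 19 + 5 = 86 chips.
One more chip must push some color to its target, so 86 + 1 = 87.

87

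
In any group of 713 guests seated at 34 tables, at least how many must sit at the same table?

21

The 713 guests fall into 34 tables.
If each of the 34 tables held at most 20, the total would be at most 34 × 20 = 680 < 713, a contradiction.
So at least one holds ⌈713/34⌉ = 21.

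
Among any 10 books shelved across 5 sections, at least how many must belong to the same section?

The 10 books fall into 5 sections.
If each of the 5 sections held at most 1, the total would be at most 5 × 1 = 5 < 10, a contradiction.
So at least one holds ⌈10/5⌉ = 2.

2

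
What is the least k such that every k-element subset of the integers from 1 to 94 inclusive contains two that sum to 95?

48

Partition {1, …, 94} into 47 pairs: {1,94}, {2,93}, …, {47,48}.
Choosing 47 integers — say the integers 1 through 47 — takes one from each pair and avoids the property.
Choosing 48 forces two into the same pair by pigeonhole, and those sum to 95. So 48.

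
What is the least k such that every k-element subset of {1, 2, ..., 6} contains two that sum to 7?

4

Partition {1, …, 6} into 3 pairs: {1,6}, {2,5}, …, {3,4}.
Choosing 3 integers — say the integers 1 through 3 — takes one from each pair and avoids the property.
Choosing 4 forces two into the same pair by pigeonhole, and those sum to 7. So 4.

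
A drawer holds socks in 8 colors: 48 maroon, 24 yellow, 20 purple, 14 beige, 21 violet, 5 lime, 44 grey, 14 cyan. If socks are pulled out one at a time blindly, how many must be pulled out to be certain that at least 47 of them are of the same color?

Treat the 8 colors as pigeonholes.
In the worst case we take at most 46 of each color, but all 24 yellow, all 20 purple, all 14 beige, all 21 violet, all 5 lime, all 44 grey, and all 14 cyan (fewer than 46), giving 46 + 24 + 20 + 14 + 21 + 5 + 44 + 14 = 188.
One more sock then forces some color to 47, so 188 + 1 = 189.

189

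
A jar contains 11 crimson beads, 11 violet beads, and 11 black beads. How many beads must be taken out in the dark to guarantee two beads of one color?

The worst case takes 1 bead of each color without reaching 2 of any: 3 × 1 = 3.
The next bead must bring some color to 2, so 3 + 1 = 4.

4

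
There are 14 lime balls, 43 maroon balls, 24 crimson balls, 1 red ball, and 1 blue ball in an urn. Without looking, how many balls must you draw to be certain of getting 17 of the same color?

In the worst case we take at most 16 of each color, but all 14 lime, all 1 red, and all 1 blue (fewer than 16), giving 14 + 16 + 16 + 1 + 1 = 48.
One more ball then forces some color to 17, so 48 + 1 = 49.

49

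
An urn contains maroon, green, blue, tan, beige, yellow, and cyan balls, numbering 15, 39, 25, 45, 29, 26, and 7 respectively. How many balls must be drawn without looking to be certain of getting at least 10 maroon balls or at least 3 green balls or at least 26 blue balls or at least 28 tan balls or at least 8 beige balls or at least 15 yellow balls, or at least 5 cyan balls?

Each of the 7 colors has its own threshold; avoid all of them simultaneously.
The worst case stops just short of every target: 9 maroon, 2 green, 25 blue, 27 tan, 7 beige, 14 yellow, 4 cyan — 9 + 2 + 25 + 27 + 7 + 14 + 4 = 88 balls.
One more ball must push some color to its target, so 88 + 1 = 89.

89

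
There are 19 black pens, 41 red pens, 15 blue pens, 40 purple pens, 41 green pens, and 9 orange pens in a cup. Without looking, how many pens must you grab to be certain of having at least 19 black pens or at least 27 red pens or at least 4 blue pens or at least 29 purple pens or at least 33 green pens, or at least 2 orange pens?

The worst case stops just short of every target: 18 black, 26 red, 3 blue, 28 purple, 32 green, 1 orange — 18 + 26 + 3 + 28 + 32 + 1 = 108 pens.
One more pen must push some ink color to its target, so 108 + 1 = 109.

109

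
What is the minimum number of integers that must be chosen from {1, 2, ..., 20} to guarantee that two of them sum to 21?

11

Partition {1, …, 20} into 10 pairs: {1,20}, {2,19}, …, {10,11}.
Choosing 10 integers — say the integers 1 through 10 — takes one from each pair and avoids the property.
Choosing 11 forces two into the same pair by pigeonhole, and those sum to 21. So 11.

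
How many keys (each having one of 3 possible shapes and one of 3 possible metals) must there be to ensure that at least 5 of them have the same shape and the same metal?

There are 3 × 3 = 9 (shape, metal) combinations acting as pigeonholes.
With 9 × 4 = 36 keys we could place exactly 4 in each, with no (shape, metal) pair reaching 5.
One more forces some (shape, metal) pair to hold 5, so 36 + 1 = 37.

37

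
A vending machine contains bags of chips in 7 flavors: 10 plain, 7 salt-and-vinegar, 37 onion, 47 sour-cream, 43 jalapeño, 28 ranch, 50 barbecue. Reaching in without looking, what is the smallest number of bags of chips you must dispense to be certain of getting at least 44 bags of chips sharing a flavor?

212

Treat the 7 flavors as pigeonholes.
In the worst case we take at most 43 of each flavor, but all 10 plain, all 7 salt-and-vinegar, all 37 onion, and all 28 ranch (fewer than 43), giving 10 + 7 + 37 + 43 + 43 + 28 + 43 = 211.
One more bag of chips then forces some flavor to 44, so 211 + 1 = 212.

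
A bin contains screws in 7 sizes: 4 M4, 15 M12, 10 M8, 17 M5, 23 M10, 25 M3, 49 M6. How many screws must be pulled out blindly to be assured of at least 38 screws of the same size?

132

In the worst case we take at most 37 of each size, but all 4 M4, all 15 M12, all 10 M8, all 17 M5, all 23 M10, and all 25 M3 (fewer than 37), giving 4 + 15 + 10 + 17 + 23 + 25 + 37 = 131.
One more screw then forces some size to 38, so 131 + 1 = 132.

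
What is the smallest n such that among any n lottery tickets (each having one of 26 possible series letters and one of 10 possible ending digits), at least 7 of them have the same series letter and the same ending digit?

There are 26 × 10 = 260 (series letter, ending digit) combinations acting as pigeonholes.
With 260 × 6 = 1560 lottery tickets we could place exactly 6 in each, with no (series letter, ending digit) pair reaching 7.
One more forces some (series letter, ending digit) pair to hold 7, so 1560 + 1 = 1561.

1561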